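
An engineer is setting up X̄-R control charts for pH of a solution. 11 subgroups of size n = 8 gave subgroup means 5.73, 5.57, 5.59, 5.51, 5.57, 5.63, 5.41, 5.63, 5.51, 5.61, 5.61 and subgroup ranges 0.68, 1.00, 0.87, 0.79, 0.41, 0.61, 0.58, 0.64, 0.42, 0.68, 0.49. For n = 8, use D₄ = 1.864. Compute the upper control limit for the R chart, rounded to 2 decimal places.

1.21

R̄ = (0.68 + 1.00 + 0.87 + 0.79 + 0.41 + 0.61 + 0.58 + 0.64 + 0.42 + 0.68 + 0.49) / 11 = 7.1700 / 11 = 0.6518
UCL_R = D₄·R̄ = 1.864 × 0.6518 = 1.2150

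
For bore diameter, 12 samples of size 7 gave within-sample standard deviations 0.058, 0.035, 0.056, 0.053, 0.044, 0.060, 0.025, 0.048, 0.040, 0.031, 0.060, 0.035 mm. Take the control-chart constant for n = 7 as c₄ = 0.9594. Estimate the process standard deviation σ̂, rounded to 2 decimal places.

s̄ = (0.058 + 0.035 + 0.056 + 0.053 + 0.044 + 0.060 + 0.025 + 0.048 + 0.040 + 0.031 + 0.060 + 0.035) / 12 = 0.0454
σ̂ = s̄ / c₄ = 0.0454 / 0.9594 = 0.0473

0.05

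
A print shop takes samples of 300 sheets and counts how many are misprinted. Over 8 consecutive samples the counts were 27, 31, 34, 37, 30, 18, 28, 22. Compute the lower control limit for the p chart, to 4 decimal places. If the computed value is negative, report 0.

0.0439

p̄ = Σdᵢ / (k·n) = 227 / (8 × 300) = 0.09458
LCL = p̄ − 3·√(p̄(1−p̄)/n) = 0.09458 − 3 × 0.01690 = 0.04390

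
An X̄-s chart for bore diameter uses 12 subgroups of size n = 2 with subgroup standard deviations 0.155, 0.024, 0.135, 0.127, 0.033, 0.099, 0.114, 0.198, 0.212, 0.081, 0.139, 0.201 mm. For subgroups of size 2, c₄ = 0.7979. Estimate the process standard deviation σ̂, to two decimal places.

s̄ = (0.155 + 0.024 + 0.135 + 0.127 + 0.033 + 0.099 + 0.114 + 0.198 + 0.212 + 0.081 + 0.139 + 0.201) / 12 = 0.1265
σ̂ = s̄ / c₄ = 0.1265 / 0.7979 = 0.1585

0.16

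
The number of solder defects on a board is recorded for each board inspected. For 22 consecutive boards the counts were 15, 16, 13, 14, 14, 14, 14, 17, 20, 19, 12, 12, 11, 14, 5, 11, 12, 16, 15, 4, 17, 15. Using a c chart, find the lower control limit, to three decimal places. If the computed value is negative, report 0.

c̄ = (15 + 16 + 13 + 14 + 14 + 14 + 14 + 17 + 20 + 19 + 12 + 12 + 11 + 14 + 5 + 11 + 12 + 16 + 15 + 4 + 17 + 15) / 22 = 300 / 22 = 13.6364
LCL = c̄ − 3√c̄ = 13.6364 − 3 × 3.6927 = 2.5581

2.558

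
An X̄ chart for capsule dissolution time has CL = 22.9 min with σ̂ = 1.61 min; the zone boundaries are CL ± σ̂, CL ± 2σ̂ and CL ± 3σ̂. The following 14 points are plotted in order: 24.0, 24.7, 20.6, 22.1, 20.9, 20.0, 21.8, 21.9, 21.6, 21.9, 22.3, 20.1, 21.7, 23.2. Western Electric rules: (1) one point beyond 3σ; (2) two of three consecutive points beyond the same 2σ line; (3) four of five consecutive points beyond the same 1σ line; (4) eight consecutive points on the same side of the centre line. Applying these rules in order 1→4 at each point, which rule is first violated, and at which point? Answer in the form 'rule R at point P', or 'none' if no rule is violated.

rule 4 at point 10

Zone of each point (C = within 1σ̂, B = 1σ̂–2σ̂, A = 2σ̂–3σ̂, * = beyond 3σ̂; sign = side of CL): 1:+C, 2:+B, 3:-B, 4:-C, 5:-B, 6:-B, 7:-C, 8:-C, 9:-C, 10:-C, 11:-C, 12:-B, 13:-C, 14:+C
Rule 4 (eight consecutive points on the same side of the centre line) is satisfied at point 10.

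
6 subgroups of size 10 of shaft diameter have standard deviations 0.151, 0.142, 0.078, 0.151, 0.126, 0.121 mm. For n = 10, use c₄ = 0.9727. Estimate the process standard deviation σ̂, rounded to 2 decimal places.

0.13

s̄ = (0.151 + 0.142 + 0.078 + 0.151 + 0.126 + 0.121) / 6 = 0.1282
σ̂ = s̄ / c₄ = 0.1282 / 0.9727 = 0.1318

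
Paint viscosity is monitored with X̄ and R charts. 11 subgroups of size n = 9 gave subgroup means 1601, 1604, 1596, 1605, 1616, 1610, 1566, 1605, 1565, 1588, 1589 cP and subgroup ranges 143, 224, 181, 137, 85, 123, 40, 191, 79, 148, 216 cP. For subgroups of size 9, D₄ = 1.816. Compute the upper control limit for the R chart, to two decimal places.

258.70

R̄ = (143 + 224 + 181 + 137 + 85 + 123 + 40 + 191 + 79 + 148 + 216) / 11 = 1567.0000 / 11 = 142.4545
UCL_R = D₄·R̄ = 1.816 × 142.4545 = 258.6975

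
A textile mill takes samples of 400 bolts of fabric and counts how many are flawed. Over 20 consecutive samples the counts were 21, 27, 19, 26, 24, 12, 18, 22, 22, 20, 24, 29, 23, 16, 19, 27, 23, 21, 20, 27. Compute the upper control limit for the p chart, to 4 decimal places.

0.0892

p̄ = Σdᵢ / (k·n) = 440 / (20 × 400) = 0.05500
UCL = p̄ + 3·√(p̄(1−p̄)/n) = 0.05500 + 3 × √(0.05500×0.94500/400) = 0.05500 + 3 × 0.01140 = 0.08920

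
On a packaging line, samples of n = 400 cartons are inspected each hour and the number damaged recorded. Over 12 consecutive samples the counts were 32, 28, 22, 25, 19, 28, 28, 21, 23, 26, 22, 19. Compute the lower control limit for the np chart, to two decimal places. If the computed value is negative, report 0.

p̄ = Σdᵢ / (k·n) = 293 / (12 × 400) = 0.06104
LCL = np̄ − 3·√(np̄(1−p̄)) = 24.4167 − 3 × 4.7881 = 10.0523

10.05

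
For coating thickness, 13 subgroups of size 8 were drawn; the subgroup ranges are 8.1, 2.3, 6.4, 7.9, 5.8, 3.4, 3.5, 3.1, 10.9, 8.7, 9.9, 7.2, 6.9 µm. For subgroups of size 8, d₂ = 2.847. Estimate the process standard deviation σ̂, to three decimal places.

R̄ = (8.1 + 2.3 + 6.4 + 7.9 + 5.8 + 3.4 + 3.5 + 3.1 + 10.9 + 8.7 + 9.9 + 7.2 + 6.9) / 13 = 6.4692
σ̂ = R̄ / d₂ = 6.4692 / 2.847 = 2.2723

2.272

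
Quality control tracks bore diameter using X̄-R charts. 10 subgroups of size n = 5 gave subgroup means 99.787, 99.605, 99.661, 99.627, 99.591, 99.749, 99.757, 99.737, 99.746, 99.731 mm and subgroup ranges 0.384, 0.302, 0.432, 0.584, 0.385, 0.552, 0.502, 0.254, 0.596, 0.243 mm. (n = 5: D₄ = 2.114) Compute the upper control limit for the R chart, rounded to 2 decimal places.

0.90

R̄ = (0.384 + 0.302 + 0.432 + 0.584 + 0.385 + 0.552 + 0.502 + 0.254 + 0.596 + 0.243) / 10 = 4.2340 / 10 = 0.4234
UCL_R = D₄·R̄ = 2.114 × 0.4234 = 0.8951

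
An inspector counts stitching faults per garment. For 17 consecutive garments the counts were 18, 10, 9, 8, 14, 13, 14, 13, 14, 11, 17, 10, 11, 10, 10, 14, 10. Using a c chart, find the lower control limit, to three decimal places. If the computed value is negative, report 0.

c̄ = (18 + 10 + 9 + 8 + 14 + 13 + 14 + 13 + 14 + 11 + 17 + 10 + 11 + 10 + 10 + 14 + 10) / 17 = 206 / 17 = 12.1176
LCL = c̄ − 3√c̄ = 12.1176 − 3 × 3.4810 = 1.6745

1.675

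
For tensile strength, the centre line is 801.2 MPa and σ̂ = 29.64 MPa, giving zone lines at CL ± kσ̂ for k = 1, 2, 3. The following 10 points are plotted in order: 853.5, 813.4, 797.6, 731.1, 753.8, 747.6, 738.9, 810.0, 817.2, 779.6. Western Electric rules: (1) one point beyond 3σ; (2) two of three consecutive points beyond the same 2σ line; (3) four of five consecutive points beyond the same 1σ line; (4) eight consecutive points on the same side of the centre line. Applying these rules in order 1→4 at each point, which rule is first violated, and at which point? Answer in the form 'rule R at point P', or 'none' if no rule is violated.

rule 3 at point 7

Zone of each point (C = within 1σ̂, B = 1σ̂–2σ̂, A = 2σ̂–3σ̂, * = beyond 3σ̂; sign = side of CL): 1:+B, 2:+C, 3:-C, 4:-A, 5:-B, 6:-B, 7:-A, 8:+C, 9:+C, 10:-C
Rule 3 (four of five consecutive points beyond the same 1σ limit) is satisfied at point 7.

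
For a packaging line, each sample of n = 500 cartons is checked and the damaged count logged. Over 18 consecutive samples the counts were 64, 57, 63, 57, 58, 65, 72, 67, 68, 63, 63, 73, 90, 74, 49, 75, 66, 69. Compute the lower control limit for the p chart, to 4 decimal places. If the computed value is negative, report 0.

0.0871

p̄ = Σdᵢ / (k·n) = 1193 / (18 × 500) = 0.13256
LCL = p̄ − 3·√(p̄(1−p̄)/n) = 0.13256 − 3 × 0.01516 = 0.08706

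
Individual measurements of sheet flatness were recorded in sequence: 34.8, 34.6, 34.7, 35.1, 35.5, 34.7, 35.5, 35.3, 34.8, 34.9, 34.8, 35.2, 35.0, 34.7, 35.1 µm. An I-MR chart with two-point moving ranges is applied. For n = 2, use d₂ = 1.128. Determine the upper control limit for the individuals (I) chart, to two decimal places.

35.91

X̄ = (34.8 + 34.6 + 34.7 + 35.1 + 35.5 + 34.7 + 35.5 + 35.3 + 34.8 + 34.9 + 34.8 + 35.2 + 35.0 + 34.7 + 35.1) / 15 = 34.9800
Moving ranges: 0.2, 0.1, 0.4, 0.4, 0.8, 0.8, 0.2, 0.5, 0.1, 0.1, 0.4, 0.2, 0.3, 0.4; M̄R̄ = 4.9000 / 14 = 0.3500
UCL = X̄ + 3·M̄R̄/d₂ = 34.9800 + 3 × 0.3500 / 1.128 = 35.9109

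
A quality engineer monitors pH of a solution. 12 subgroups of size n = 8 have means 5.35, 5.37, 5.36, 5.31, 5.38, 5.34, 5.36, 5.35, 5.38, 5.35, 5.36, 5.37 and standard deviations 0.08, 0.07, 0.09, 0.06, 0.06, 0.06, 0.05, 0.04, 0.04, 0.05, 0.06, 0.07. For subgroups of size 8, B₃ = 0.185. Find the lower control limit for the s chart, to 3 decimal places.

0.011

s̄ = (0.08 + 0.07 + 0.09 + 0.06 + 0.06 + 0.06 + 0.05 + 0.04 + 0.04 + 0.05 + 0.06 + 0.07) / 12 = 0.0608
LCL_s = B₃·s̄ = 0.185 × 0.0608 = 0.0113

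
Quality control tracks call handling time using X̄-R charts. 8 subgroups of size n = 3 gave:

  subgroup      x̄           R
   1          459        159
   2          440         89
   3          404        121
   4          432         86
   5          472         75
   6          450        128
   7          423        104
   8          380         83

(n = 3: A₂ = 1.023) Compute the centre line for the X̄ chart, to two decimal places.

432.50

X̄̄ = (459 + 440 + 404 + 432 + 472 + 450 + 423 + 380) / 8 = 3460.0000 / 8 = 432.5000
CL = X̄̄ = 432.5000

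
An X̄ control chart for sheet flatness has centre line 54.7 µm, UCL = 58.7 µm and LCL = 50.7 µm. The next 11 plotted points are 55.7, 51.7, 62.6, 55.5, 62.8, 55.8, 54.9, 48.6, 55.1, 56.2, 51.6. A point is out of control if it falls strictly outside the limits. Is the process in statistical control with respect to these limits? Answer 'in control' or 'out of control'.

out of control

Compare each point to [50.7, 58.7]: sample 3 = 62.6 > UCL; sample 5 = 62.8 > UCL; sample 8 = 48.6 < LCL.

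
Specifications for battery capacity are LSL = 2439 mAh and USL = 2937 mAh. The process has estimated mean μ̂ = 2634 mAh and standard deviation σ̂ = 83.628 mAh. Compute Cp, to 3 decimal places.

Cp = (USL − LSL) / (6σ̂) = (2937 − 2439) / (6 × 83.628) = 498.0000 / 501.7680 = 0.9925

0.992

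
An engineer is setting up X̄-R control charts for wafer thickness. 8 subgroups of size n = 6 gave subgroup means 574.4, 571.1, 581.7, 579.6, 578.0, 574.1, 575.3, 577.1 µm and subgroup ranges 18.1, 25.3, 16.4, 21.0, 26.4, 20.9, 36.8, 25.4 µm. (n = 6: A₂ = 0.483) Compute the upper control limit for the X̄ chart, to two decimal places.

587.90

X̄̄ = (574.4 + 571.1 + 581.7 + 579.6 + 578.0 + 574.1 + 575.3 + 577.1) / 8 = 4611.3000 / 8 = 576.4125
R̄ = (18.1 + 25.3 + 16.4 + 21.0 + 26.4 + 20.9 + 36.8 + 25.4) / 8 = 190.3000 / 8 = 23.7875
UCL = X̄̄ + A₂·R̄ = 576.4125 + 0.483 × 23.7875 = 587.9019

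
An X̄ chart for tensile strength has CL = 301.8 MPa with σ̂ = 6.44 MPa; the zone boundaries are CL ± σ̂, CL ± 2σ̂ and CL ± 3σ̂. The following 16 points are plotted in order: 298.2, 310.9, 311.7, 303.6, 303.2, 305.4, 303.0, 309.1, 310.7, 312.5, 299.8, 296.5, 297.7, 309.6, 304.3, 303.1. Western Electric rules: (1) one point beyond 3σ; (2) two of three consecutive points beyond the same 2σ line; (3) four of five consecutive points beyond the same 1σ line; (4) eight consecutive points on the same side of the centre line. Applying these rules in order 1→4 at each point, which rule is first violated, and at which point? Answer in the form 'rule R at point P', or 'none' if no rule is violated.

rule 4 at point 9

Zone of each point (C = within 1σ̂, B = 1σ̂–2σ̂, A = 2σ̂–3σ̂, * = beyond 3σ̂; sign = side of CL): 1:-C, 2:+B, 3:+B, 4:+C, 5:+C, 6:+C, 7:+C, 8:+B, 9:+B, 10:+B, 11:-C, 12:-C, 13:-C, 14:+B, 15:+C, 16:+C
Rule 4 (eight consecutive points on the same side of the centre line) is satisfied at point 9.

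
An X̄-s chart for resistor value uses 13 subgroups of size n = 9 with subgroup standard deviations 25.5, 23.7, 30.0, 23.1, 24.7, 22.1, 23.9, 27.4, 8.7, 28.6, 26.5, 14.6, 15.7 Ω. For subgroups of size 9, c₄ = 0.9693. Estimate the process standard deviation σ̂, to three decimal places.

23.371

s̄ = (25.5 + 23.7 + 30.0 + 23.1 + 24.7 + 22.1 + 23.9 + 27.4 + 8.7 + 28.6 + 26.5 + 14.6 + 15.7) / 13 = 22.6538
σ̂ = s̄ / c₄ = 22.6538 / 0.9693 = 23.3713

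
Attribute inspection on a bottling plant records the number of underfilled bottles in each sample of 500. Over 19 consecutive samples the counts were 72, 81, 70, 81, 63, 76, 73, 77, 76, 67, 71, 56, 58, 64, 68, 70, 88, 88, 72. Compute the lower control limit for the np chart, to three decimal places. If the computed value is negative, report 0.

48.585

p̄ = Σdᵢ / (k·n) = 1371 / (19 × 500) = 0.14432
LCL = np̄ − 3·√(np̄(1−p̄)) = 72.1579 − 3 × 7.8578 = 48.5846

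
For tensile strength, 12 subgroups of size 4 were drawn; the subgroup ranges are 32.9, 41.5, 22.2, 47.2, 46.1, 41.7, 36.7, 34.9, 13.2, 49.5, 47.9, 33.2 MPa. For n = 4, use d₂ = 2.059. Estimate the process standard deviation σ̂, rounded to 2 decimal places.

18.09

R̄ = (32.9 + 41.5 + 22.2 + 47.2 + 46.1 + 41.7 + 36.7 + 34.9 + 13.2 + 49.5 + 47.9 + 33.2) / 12 = 37.2500
σ̂ = R̄ / d₂ = 37.2500 / 2.059 = 18.0913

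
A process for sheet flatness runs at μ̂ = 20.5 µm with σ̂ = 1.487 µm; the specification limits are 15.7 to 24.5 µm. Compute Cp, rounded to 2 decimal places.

Cp = (USL − LSL) / (6σ̂) = (24.5 − 15.7) / (6 × 1.487) = 8.8000 / 8.9220 = 0.9863

0.99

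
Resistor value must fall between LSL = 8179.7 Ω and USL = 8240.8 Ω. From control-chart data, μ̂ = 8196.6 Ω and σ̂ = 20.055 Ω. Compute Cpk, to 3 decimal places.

0.281

Cpu = (USL − μ̂) / (3σ̂) = (8240.8 − 8196.6) / (3 × 20.055) = 0.7346; Cpl = (μ̂ − LSL) / (3σ̂) = (8196.6 − 8179.7) / (3 × 20.055) = 0.2809; Cpk = min(Cpu, Cpl) = 0.2809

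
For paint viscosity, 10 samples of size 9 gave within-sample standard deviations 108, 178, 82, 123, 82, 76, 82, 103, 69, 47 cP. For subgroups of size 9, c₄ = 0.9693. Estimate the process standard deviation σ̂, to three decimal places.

98.009

s̄ = (108 + 178 + 82 + 123 + 82 + 76 + 82 + 103 + 69 + 47) / 10 = 95.0000
σ̂ = s̄ / c₄ = 95.0000 / 0.9693 = 98.0089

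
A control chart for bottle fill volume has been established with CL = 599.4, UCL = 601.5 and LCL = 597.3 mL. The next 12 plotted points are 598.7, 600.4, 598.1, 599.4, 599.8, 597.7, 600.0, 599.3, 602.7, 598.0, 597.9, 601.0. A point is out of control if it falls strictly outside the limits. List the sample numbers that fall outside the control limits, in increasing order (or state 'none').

Compare each point to [597.3, 601.5]: sample 9 = 602.7 > UCL.

9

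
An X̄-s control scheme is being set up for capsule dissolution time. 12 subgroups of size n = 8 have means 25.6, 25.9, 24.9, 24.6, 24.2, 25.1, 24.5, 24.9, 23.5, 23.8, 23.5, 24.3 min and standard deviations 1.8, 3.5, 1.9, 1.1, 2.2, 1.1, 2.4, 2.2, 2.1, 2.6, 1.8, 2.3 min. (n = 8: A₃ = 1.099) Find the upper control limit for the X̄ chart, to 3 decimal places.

26.856

X̄̄ = (25.6 + 25.9 + 24.9 + 24.6 + 24.2 + 25.1 + 24.5 + 24.9 + 23.5 + 23.8 + 23.5 + 24.3) / 12 = 24.5667
s̄ = (1.8 + 3.5 + 1.9 + 1.1 + 2.2 + 1.1 + 2.4 + 2.2 + 2.1 + 2.6 + 1.8 + 2.3) / 12 = 2.0833
UCL = X̄̄ + A₃·s̄ = 24.5667 + 1.099 × 2.0833 = 26.8562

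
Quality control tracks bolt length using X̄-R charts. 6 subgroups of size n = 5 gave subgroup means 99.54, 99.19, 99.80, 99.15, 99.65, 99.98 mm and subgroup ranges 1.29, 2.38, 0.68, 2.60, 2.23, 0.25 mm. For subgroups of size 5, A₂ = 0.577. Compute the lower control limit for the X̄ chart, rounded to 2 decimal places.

98.64

X̄̄ = (99.54 + 99.19 + 99.80 + 99.15 + 99.65 + 99.98) / 6 = 597.3100 / 6 = 99.5517
R̄ = (1.29 + 2.38 + 0.68 + 2.60 + 2.23 + 0.25) / 6 = 9.4300 / 6 = 1.5717
LCL = X̄̄ − A₂·R̄ = 99.5517 − 0.577 × 1.5717 = 98.6448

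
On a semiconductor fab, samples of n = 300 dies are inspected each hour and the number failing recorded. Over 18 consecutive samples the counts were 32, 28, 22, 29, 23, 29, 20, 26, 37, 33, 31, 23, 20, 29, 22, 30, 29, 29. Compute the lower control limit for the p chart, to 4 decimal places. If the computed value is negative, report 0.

p̄ = Σdᵢ / (k·n) = 492 / (18 × 300) = 0.09111
LCL = p̄ − 3·√(p̄(1−p̄)/n) = 0.09111 − 3 × 0.01661 = 0.04127

0.0413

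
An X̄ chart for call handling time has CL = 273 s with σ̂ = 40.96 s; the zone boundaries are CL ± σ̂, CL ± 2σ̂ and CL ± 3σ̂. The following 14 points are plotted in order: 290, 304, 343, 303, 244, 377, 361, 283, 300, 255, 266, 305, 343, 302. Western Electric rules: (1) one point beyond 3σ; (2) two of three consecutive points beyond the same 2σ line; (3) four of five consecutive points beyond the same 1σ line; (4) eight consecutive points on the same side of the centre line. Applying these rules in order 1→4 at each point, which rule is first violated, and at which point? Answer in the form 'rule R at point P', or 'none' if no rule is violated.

rule 2 at point 7

Zone of each point (C = within 1σ̂, B = 1σ̂–2σ̂, A = 2σ̂–3σ̂, * = beyond 3σ̂; sign = side of CL): 1:+C, 2:+C, 3:+B, 4:+C, 5:-C, 6:+A, 7:+A, 8:+C, 9:+C, 10:-C, 11:-C, 12:+C, 13:+B, 14:+C
Rule 2 (two of three consecutive points beyond the same 2σ limit) is satisfied at point 7.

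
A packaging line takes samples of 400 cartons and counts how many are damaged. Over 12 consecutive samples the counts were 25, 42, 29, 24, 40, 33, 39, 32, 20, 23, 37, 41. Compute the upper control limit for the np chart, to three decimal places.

48.380

p̄ = Σdᵢ / (k·n) = 385 / (12 × 400) = 0.08021
UCL = np̄ + 3·√(np̄(1−p̄)) = 32.0833 + 3 × √(32.0833×0.91979) = 32.0833 + 3 × 5.4323 = 48.3803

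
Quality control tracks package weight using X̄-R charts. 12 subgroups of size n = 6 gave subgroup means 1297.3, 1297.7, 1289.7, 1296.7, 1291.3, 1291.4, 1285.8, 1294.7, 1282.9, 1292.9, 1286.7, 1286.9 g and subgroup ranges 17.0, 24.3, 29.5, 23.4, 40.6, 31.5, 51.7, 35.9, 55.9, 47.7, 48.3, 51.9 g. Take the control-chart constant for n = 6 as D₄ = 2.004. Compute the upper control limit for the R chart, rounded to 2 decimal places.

R̄ = (17.0 + 24.3 + 29.5 + 23.4 + 40.6 + 31.5 + 51.7 + 35.9 + 55.9 + 47.7 + 48.3 + 51.9) / 12 = 457.7000 / 12 = 38.1417
UCL_R = D₄·R̄ = 2.004 × 38.1417 = 76.4359

76.44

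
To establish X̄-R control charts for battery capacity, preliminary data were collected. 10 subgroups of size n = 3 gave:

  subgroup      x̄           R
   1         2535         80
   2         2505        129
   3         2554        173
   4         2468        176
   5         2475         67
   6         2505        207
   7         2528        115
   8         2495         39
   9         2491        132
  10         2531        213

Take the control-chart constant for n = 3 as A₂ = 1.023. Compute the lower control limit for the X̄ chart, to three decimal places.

X̄̄ = (2535 + 2505 + 2554 + 2468 + 2475 + 2505 + 2528 + 2495 + 2491 + 2531) / 10 = 25087.0000 / 10 = 2508.7000
R̄ = (80 + 129 + 173 + 176 + 67 + 207 + 115 + 39 + 132 + 213) / 10 = 1331.0000 / 10 = 133.1000
LCL = X̄̄ − A₂·R̄ = 2508.7000 − 1.023 × 133.1000 = 2372.5387

2372.539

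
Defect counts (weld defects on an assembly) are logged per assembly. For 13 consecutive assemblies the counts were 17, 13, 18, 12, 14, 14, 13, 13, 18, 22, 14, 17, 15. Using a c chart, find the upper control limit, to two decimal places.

c̄ = (17 + 13 + 18 + 12 + 14 + 14 + 13 + 13 + 18 + 22 + 14 + 17 + 15) / 13 = 200 / 13 = 15.3846
UCL = c̄ + 3√c̄ = 15.3846 + 3 × √15.3846 = 15.3846 + 3 × 3.9223 = 27.1516

27.15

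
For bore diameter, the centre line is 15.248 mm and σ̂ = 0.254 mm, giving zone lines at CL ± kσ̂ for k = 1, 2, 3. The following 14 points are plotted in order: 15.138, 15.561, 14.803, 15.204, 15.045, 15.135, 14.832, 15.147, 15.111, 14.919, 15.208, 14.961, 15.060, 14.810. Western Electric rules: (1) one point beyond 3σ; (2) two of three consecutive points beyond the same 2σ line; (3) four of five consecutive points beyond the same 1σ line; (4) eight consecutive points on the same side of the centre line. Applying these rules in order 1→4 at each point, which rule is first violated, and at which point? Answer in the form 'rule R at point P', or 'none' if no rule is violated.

Zone of each point (C = within 1σ̂, B = 1σ̂–2σ̂, A = 2σ̂–3σ̂, * = beyond 3σ̂; sign = side of CL): 1:-C, 2:+B, 3:-B, 4:-C, 5:-C, 6:-C, 7:-B, 8:-C, 9:-C, 10:-B, 11:-C, 12:-B, 13:-C, 14:-B
Rule 4 (eight consecutive points on the same side of the centre line) is satisfied at point 10.

rule 4 at point 10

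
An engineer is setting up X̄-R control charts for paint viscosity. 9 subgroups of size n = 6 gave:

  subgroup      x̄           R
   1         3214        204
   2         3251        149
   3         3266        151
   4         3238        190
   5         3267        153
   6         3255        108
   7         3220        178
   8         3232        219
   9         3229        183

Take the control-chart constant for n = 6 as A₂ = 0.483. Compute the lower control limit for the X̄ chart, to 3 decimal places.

3158.955

X̄̄ = (3214 + 3251 + 3266 + 3238 + 3267 + 3255 + 3220 + 3232 + 3229) / 9 = 29172.0000 / 9 = 3241.3333
R̄ = (204 + 149 + 151 + 190 + 153 + 108 + 178 + 219 + 183) / 9 = 1535.0000 / 9 = 170.5556
LCL = X̄̄ − A₂·R̄ = 3241.3333 − 0.483 × 170.5556 = 3158.9550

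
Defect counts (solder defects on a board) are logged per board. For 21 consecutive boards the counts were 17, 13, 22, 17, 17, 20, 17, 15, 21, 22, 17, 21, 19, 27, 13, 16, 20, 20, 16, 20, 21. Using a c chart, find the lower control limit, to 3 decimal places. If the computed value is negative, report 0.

5.674

c̄ = (17 + 13 + 22 + 17 + 17 + 20 + 17 + 15 + 21 + 22 + 17 + 21 + 19 + 27 + 13 + 16 + 20 + 20 + 16 + 20 + 21) / 21 = 391 / 21 = 18.6190
LCL = c̄ − 3√c̄ = 18.6190 − 3 × 4.3150 = 5.6741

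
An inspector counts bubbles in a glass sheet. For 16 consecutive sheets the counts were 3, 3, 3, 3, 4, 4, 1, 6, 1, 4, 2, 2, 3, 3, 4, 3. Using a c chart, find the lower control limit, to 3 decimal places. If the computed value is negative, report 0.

0.000

c̄ = (3 + 3 + 3 + 3 + 4 + 4 + 1 + 6 + 1 + 4 + 2 + 2 + 3 + 3 + 4 + 3) / 16 = 49 / 16 = 3.0625
LCL = c̄ − 3√c̄ = 3.0625 − 3 × 1.7500 = -2.1875 → 0 (cannot be negative)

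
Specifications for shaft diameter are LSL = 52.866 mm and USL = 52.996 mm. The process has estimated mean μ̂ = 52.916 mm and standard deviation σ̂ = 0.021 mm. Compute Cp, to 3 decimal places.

1.032

Cp = (USL − LSL) / (6σ̂) = (52.996 − 52.866) / (6 × 0.021) = 0.1300 / 0.1260 = 1.0317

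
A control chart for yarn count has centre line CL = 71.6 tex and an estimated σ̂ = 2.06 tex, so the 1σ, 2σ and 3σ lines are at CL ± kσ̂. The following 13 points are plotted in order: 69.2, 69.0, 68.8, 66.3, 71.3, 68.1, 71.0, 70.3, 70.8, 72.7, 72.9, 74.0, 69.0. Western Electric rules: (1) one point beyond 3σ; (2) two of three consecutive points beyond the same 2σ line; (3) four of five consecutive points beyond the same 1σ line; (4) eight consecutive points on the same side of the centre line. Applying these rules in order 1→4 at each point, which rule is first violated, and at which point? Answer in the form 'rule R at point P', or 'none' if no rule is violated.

Zone of each point (C = within 1σ̂, B = 1σ̂–2σ̂, A = 2σ̂–3σ̂, * = beyond 3σ̂; sign = side of CL): 1:-B, 2:-B, 3:-B, 4:-A, 5:-C, 6:-B, 7:-C, 8:-C, 9:-C, 10:+C, 11:+C, 12:+B, 13:-B
Rule 3 (four of five consecutive points beyond the same 1σ limit) is satisfied at point 4.

rule 3 at point 4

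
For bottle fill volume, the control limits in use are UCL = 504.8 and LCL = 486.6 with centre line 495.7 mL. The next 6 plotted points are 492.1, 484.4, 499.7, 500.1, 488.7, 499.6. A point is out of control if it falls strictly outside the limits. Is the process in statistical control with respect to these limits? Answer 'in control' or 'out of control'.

Compare each point to [486.6, 504.8]: sample 2 = 484.4 < LCL.

out of control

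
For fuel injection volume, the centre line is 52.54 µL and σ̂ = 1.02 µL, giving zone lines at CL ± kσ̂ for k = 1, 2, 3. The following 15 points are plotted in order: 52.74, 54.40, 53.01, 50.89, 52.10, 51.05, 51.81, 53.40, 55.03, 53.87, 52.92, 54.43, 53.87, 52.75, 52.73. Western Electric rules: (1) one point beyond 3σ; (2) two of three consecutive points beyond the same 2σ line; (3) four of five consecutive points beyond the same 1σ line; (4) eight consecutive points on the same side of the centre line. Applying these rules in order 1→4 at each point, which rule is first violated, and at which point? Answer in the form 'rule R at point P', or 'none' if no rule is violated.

rule 3 at point 13

Zone of each point (C = within 1σ̂, B = 1σ̂–2σ̂, A = 2σ̂–3σ̂, * = beyond 3σ̂; sign = side of CL): 1:+C, 2:+B, 3:+C, 4:-B, 5:-C, 6:-B, 7:-C, 8:+C, 9:+A, 10:+B, 11:+C, 12:+B, 13:+B, 14:+C, 15:+C
Rule 3 (four of five consecutive points beyond the same 1σ limit) is satisfied at point 13.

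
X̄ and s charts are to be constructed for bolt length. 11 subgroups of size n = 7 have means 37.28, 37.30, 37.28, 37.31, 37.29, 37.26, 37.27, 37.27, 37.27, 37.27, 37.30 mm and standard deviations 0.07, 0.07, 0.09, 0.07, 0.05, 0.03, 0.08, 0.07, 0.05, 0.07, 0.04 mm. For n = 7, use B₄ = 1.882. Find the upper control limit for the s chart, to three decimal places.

0.118

s̄ = (0.07 + 0.07 + 0.09 + 0.07 + 0.05 + 0.03 + 0.08 + 0.07 + 0.05 + 0.07 + 0.04) / 11 = 0.0627
UCL_s = B₄·s̄ = 1.882 × 0.0627 = 0.1181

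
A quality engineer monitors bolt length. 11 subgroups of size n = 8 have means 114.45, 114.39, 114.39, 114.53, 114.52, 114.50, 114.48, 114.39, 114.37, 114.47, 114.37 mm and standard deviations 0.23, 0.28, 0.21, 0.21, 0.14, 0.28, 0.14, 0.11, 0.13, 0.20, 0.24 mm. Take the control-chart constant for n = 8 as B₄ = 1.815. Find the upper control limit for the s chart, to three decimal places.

s̄ = (0.23 + 0.28 + 0.21 + 0.21 + 0.14 + 0.28 + 0.14 + 0.11 + 0.13 + 0.20 + 0.24) / 11 = 0.1973
UCL_s = B₄·s̄ = 1.815 × 0.1973 = 0.3580

0.358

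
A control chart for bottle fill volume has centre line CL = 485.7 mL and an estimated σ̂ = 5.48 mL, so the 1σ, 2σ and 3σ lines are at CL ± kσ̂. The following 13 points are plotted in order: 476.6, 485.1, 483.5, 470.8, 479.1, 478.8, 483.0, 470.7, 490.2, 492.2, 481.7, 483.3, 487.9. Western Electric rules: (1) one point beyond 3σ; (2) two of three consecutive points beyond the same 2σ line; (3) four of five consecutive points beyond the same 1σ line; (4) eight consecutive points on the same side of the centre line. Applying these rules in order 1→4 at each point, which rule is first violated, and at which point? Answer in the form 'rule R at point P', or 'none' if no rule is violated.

Zone of each point (C = within 1σ̂, B = 1σ̂–2σ̂, A = 2σ̂–3σ̂, * = beyond 3σ̂; sign = side of CL): 1:-B, 2:-C, 3:-C, 4:-A, 5:-B, 6:-B, 7:-C, 8:-A, 9:+C, 10:+B, 11:-C, 12:-C, 13:+C
Rule 3 (four of five consecutive points beyond the same 1σ limit) is satisfied at point 8.

rule 3 at point 8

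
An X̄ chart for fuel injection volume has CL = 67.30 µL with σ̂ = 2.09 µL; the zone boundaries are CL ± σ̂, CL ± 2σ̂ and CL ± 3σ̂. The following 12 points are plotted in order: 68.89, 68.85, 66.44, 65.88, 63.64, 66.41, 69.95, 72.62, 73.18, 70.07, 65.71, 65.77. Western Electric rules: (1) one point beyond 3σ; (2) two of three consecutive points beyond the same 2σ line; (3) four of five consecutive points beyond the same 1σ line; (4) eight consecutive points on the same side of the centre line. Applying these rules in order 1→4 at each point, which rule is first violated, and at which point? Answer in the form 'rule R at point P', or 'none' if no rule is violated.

Zone of each point (C = within 1σ̂, B = 1σ̂–2σ̂, A = 2σ̂–3σ̂, * = beyond 3σ̂; sign = side of CL): 1:+C, 2:+C, 3:-C, 4:-C, 5:-B, 6:-C, 7:+B, 8:+A, 9:+A, 10:+B, 11:-C, 12:-C
Rule 2 (two of three consecutive points beyond the same 2σ limit) is satisfied at point 9.

rule 2 at point 9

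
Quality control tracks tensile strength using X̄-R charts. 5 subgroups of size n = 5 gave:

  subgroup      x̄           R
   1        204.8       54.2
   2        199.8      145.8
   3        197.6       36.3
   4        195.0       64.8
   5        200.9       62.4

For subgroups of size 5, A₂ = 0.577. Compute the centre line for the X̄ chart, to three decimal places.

X̄̄ = (204.8 + 199.8 + 197.6 + 195.0 + 200.9) / 5 = 998.1000 / 5 = 199.6200
CL = X̄̄ = 199.6200

199.620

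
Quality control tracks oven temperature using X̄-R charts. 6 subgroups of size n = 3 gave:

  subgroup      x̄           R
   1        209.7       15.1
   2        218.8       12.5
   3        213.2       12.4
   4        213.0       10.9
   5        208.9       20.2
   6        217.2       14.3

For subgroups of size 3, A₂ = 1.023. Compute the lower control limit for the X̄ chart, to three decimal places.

X̄̄ = (209.7 + 218.8 + 213.2 + 213.0 + 208.9 + 217.2) / 6 = 1280.8000 / 6 = 213.4667
R̄ = (15.1 + 12.5 + 12.4 + 10.9 + 20.2 + 14.3) / 6 = 85.4000 / 6 = 14.2333
LCL = X̄̄ − A₂·R̄ = 213.4667 − 1.023 × 14.2333 = 198.9060

198.906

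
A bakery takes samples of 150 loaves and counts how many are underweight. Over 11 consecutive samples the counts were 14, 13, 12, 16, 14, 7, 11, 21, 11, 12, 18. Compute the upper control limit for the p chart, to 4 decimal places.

0.1605

p̄ = Σdᵢ / (k·n) = 149 / (11 × 150) = 0.09030
UCL = p̄ + 3·√(p̄(1−p̄)/n) = 0.09030 + 3 × √(0.09030×0.90970/150) = 0.09030 + 3 × 0.02340 = 0.16051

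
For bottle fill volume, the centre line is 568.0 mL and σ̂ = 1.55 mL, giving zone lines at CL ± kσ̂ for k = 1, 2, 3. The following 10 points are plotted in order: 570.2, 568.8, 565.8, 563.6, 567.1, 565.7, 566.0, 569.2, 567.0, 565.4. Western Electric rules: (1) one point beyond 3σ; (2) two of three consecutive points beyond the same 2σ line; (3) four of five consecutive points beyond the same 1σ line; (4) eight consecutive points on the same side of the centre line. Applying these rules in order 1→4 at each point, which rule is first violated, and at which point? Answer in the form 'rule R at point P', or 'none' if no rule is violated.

rule 3 at point 7

Zone of each point (C = within 1σ̂, B = 1σ̂–2σ̂, A = 2σ̂–3σ̂, * = beyond 3σ̂; sign = side of CL): 1:+B, 2:+C, 3:-B, 4:-A, 5:-C, 6:-B, 7:-B, 8:+C, 9:-C, 10:-B
Rule 3 (four of five consecutive points beyond the same 1σ limit) is satisfied at point 7.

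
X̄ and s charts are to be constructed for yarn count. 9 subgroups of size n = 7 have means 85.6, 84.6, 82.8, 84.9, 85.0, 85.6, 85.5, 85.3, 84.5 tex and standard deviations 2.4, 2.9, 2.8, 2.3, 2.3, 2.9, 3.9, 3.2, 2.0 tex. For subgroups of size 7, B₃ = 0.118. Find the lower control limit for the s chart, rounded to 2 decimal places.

0.32

s̄ = (2.4 + 2.9 + 2.8 + 2.3 + 2.3 + 2.9 + 3.9 + 3.2 + 2.0) / 9 = 2.7444
LCL_s = B₃·s̄ = 0.118 × 2.7444 = 0.3238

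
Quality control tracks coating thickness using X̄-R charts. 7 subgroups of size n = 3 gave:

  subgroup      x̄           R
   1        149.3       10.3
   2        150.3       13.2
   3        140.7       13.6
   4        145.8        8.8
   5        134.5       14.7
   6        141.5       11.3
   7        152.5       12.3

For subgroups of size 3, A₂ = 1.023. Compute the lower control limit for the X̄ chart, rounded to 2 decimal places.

132.64

X̄̄ = (149.3 + 150.3 + 140.7 + 145.8 + 134.5 + 141.5 + 152.5) / 7 = 1014.6000 / 7 = 144.9429
R̄ = (10.3 + 13.2 + 13.6 + 8.8 + 14.7 + 11.3 + 12.3) / 7 = 84.2000 / 7 = 12.0286
LCL = X̄̄ − A₂·R̄ = 144.9429 − 1.023 × 12.0286 = 132.6376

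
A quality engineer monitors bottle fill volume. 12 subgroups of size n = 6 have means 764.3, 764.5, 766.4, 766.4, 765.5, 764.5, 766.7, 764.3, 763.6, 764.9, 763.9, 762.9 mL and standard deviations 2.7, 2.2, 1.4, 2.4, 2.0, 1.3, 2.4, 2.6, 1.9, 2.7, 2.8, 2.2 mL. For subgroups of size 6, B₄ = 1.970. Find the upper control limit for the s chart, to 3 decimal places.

s̄ = (2.7 + 2.2 + 1.4 + 2.4 + 2.0 + 1.3 + 2.4 + 2.6 + 1.9 + 2.7 + 2.8 + 2.2) / 12 = 2.2167
UCL_s = B₄·s̄ = 1.970 × 2.2167 = 4.3668

4.367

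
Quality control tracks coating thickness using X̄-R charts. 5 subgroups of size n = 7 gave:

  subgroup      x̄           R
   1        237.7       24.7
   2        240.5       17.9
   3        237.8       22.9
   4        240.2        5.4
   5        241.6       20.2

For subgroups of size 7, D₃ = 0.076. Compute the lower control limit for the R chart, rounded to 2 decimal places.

R̄ = (24.7 + 17.9 + 22.9 + 5.4 + 20.2) / 5 = 91.1000 / 5 = 18.2200
LCL_R = D₃·R̄ = 0.076 × 18.2200 = 1.3847

1.38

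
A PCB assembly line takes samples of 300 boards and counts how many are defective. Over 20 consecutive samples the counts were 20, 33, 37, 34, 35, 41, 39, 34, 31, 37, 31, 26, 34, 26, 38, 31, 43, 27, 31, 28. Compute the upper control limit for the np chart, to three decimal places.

p̄ = Σdᵢ / (k·n) = 656 / (20 × 300) = 0.10933
UCL = np̄ + 3·√(np̄(1−p̄)) = 32.8000 + 3 × √(32.8000×0.89067) = 32.8000 + 3 × 5.4050 = 49.0150

49.015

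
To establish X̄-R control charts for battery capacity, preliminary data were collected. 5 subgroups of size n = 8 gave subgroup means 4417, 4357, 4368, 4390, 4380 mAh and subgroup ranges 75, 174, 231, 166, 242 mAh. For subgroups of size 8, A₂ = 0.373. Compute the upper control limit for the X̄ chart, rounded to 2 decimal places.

X̄̄ = (4417 + 4357 + 4368 + 4390 + 4380) / 5 = 21912.0000 / 5 = 4382.4000
R̄ = (75 + 174 + 231 + 166 + 242) / 5 = 888.0000 / 5 = 177.6000
UCL = X̄̄ + A₂·R̄ = 4382.4000 + 0.373 × 177.6000 = 4448.6448

4448.64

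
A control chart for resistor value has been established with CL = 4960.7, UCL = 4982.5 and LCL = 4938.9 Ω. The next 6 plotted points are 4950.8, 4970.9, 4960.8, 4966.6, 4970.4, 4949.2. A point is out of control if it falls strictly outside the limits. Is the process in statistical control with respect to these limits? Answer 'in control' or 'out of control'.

in control

All 6 points lie within [4938.9, 4982.5].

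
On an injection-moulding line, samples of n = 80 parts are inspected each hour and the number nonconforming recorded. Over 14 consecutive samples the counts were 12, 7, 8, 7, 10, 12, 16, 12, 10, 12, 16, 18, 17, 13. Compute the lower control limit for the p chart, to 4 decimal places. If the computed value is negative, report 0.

0.0314

p̄ = Σdᵢ / (k·n) = 170 / (14 × 80) = 0.15179
LCL = p̄ − 3·√(p̄(1−p̄)/n) = 0.15179 − 3 × 0.04012 = 0.03144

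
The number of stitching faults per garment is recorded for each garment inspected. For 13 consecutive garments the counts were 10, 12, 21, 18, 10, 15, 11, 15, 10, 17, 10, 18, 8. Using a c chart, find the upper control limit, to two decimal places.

c̄ = (10 + 12 + 21 + 18 + 10 + 15 + 11 + 15 + 10 + 17 + 10 + 18 + 8) / 13 = 175 / 13 = 13.4615
UCL = c̄ + 3√c̄ = 13.4615 + 3 × √13.4615 = 13.4615 + 3 × 3.6690 = 24.4685

24.47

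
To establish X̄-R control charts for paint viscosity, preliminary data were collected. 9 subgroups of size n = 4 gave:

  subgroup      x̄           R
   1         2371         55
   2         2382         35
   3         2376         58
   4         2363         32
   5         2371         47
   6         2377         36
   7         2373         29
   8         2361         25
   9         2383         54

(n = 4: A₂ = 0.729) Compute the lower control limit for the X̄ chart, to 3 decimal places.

X̄̄ = (2371 + 2382 + 2376 + 2363 + 2371 + 2377 + 2373 + 2361 + 2383) / 9 = 21357.0000 / 9 = 2373.0000
R̄ = (55 + 35 + 58 + 32 + 47 + 36 + 29 + 25 + 54) / 9 = 371.0000 / 9 = 41.2222
LCL = X̄̄ − A₂·R̄ = 2373.0000 − 0.729 × 41.2222 = 2342.9490

2342.949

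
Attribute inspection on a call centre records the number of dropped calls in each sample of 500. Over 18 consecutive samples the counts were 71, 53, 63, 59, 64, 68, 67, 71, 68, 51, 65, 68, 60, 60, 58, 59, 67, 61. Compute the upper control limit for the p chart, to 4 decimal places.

p̄ = Σdᵢ / (k·n) = 1133 / (18 × 500) = 0.12589
UCL = p̄ + 3·√(p̄(1−p̄)/n) = 0.12589 + 3 × √(0.12589×0.87411/500) = 0.12589 + 3 × 0.01484 = 0.17039

0.1704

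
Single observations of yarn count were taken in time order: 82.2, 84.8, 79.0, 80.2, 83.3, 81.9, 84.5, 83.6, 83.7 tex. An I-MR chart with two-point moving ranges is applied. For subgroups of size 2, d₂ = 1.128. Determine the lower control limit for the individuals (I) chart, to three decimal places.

76.693

X̄ = (82.2 + 84.8 + 79.0 + 80.2 + 83.3 + 81.9 + 84.5 + 83.6 + 83.7) / 9 = 82.5778
Moving ranges: 2.6, 5.8, 1.2, 3.1, 1.4, 2.6, 0.9, 0.1; M̄R̄ = 17.7000 / 8 = 2.2125
LCL = X̄ − 3·M̄R̄/d₂ = 82.5778 − 3 × 2.2125 / 1.128 = 76.6935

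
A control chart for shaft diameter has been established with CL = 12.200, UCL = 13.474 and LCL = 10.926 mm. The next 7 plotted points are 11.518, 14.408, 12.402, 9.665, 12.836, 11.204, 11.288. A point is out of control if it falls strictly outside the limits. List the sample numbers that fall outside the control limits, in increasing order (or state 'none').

2, 4

Compare each point to [10.926, 13.474]: sample 2 = 14.408 > UCL; sample 4 = 9.665 < LCL.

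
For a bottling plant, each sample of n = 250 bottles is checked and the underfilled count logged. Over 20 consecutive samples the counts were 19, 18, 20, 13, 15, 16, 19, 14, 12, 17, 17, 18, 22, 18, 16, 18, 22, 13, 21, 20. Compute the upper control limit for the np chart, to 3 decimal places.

p̄ = Σdᵢ / (k·n) = 348 / (20 × 250) = 0.06960
UCL = np̄ + 3·√(np̄(1−p̄)) = 17.4000 + 3 × √(17.4000×0.93040) = 17.4000 + 3 × 4.0236 = 29.4707

29.471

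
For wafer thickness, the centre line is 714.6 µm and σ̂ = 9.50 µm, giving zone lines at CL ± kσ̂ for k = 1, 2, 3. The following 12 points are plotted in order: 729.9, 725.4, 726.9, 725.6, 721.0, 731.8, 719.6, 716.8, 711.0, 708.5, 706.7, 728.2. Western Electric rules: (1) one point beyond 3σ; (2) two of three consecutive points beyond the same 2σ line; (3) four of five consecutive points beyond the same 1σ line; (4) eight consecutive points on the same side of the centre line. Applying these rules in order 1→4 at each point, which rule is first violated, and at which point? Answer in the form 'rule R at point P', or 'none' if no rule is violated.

Zone of each point (C = within 1σ̂, B = 1σ̂–2σ̂, A = 2σ̂–3σ̂, * = beyond 3σ̂; sign = side of CL): 1:+B, 2:+B, 3:+B, 4:+B, 5:+C, 6:+B, 7:+C, 8:+C, 9:-C, 10:-C, 11:-C, 12:+B
Rule 3 (four of five consecutive points beyond the same 1σ limit) is satisfied at point 4.

rule 3 at point 4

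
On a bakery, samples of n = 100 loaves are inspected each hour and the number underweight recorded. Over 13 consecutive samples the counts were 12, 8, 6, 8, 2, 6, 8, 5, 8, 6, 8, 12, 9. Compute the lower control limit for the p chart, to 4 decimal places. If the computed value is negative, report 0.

p̄ = Σdᵢ / (k·n) = 98 / (13 × 100) = 0.07538
LCL = p̄ − 3·√(p̄(1−p̄)/n) = 0.07538 − 3 × 0.02640 = -0.00382 → 0 (negative, so LCL = 0)

0.0000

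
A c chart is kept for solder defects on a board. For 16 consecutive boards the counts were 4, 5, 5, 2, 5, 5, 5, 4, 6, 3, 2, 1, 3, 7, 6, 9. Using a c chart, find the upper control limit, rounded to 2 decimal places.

c̄ = (4 + 5 + 5 + 2 + 5 + 5 + 5 + 4 + 6 + 3 + 2 + 1 + 3 + 7 + 6 + 9) / 16 = 72 / 16 = 4.5000
UCL = c̄ + 3√c̄ = 4.5000 + 3 × √4.5000 = 4.5000 + 3 × 2.1213 = 10.8640

10.86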